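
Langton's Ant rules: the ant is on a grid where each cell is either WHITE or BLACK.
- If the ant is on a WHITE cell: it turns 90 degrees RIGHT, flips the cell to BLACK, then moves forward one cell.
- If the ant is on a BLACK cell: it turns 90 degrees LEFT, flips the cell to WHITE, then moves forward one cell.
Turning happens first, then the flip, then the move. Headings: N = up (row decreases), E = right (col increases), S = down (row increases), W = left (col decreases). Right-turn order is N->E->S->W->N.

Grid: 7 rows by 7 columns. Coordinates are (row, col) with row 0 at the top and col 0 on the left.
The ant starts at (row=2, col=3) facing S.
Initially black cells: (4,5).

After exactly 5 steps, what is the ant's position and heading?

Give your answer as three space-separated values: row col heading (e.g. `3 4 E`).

Answer: 2 4 E

Derivation:
Step 1: on WHITE (2,3): turn R to W, flip to black, move to (2,2). |black|=2
Step 2: on WHITE (2,2): turn R to N, flip to black, move to (1,2). |black|=3
Step 3: on WHITE (1,2): turn R to E, flip to black, move to (1,3). |black|=4
Step 4: on WHITE (1,3): turn R to S, flip to black, move to (2,3). |black|=5
Step 5: on BLACK (2,3): turn L to E, flip to white, move to (2,4). |black|=4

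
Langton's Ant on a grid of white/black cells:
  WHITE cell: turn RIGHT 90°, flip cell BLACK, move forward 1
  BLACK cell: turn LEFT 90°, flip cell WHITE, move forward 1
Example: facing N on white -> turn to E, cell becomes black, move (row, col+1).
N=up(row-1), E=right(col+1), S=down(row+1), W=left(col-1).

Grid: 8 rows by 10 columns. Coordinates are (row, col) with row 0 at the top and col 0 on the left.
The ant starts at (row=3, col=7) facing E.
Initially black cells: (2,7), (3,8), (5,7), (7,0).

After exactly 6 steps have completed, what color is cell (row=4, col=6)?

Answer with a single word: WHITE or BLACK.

Answer: BLACK

Derivation:
Step 1: on WHITE (3,7): turn R to S, flip to black, move to (4,7). |black|=5
Step 2: on WHITE (4,7): turn R to W, flip to black, move to (4,6). |black|=6
Step 3: on WHITE (4,6): turn R to N, flip to black, move to (3,6). |black|=7
Step 4: on WHITE (3,6): turn R to E, flip to black, move to (3,7). |black|=8
Step 5: on BLACK (3,7): turn L to N, flip to white, move to (2,7). |black|=7
Step 6: on BLACK (2,7): turn L to W, flip to white, move to (2,6). |black|=6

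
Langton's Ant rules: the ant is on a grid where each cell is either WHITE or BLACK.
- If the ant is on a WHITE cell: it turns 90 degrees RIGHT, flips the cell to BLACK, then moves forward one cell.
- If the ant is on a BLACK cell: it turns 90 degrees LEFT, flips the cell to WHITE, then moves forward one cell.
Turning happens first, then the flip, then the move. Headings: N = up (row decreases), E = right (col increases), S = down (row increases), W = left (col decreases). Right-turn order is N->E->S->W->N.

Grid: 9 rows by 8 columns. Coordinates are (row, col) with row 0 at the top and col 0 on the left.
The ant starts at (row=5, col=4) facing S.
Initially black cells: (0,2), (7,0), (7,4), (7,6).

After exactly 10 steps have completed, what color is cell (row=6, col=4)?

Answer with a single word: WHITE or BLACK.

Answer: BLACK

Derivation:
Step 1: on WHITE (5,4): turn R to W, flip to black, move to (5,3). |black|=5
Step 2: on WHITE (5,3): turn R to N, flip to black, move to (4,3). |black|=6
Step 3: on WHITE (4,3): turn R to E, flip to black, move to (4,4). |black|=7
Step 4: on WHITE (4,4): turn R to S, flip to black, move to (5,4). |black|=8
Step 5: on BLACK (5,4): turn L to E, flip to white, move to (5,5). |black|=7
Step 6: on WHITE (5,5): turn R to S, flip to black, move to (6,5). |black|=8
Step 7: on WHITE (6,5): turn R to W, flip to black, move to (6,4). |black|=9
Step 8: on WHITE (6,4): turn R to N, flip to black, move to (5,4). |black|=10
Step 9: on WHITE (5,4): turn R to E, flip to black, move to (5,5). |black|=11
Step 10: on BLACK (5,5): turn L to N, flip to white, move to (4,5). |black|=10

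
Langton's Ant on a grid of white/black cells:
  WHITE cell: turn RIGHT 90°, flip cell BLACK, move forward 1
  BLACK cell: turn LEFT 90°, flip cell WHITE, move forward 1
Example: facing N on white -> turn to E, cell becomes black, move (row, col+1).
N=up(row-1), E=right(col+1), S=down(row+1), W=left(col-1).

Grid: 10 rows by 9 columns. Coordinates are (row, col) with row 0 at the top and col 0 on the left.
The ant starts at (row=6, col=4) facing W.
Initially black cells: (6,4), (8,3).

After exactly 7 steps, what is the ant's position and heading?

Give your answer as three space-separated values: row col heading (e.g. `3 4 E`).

Step 1: on BLACK (6,4): turn L to S, flip to white, move to (7,4). |black|=1
Step 2: on WHITE (7,4): turn R to W, flip to black, move to (7,3). |black|=2
Step 3: on WHITE (7,3): turn R to N, flip to black, move to (6,3). |black|=3
Step 4: on WHITE (6,3): turn R to E, flip to black, move to (6,4). |black|=4
Step 5: on WHITE (6,4): turn R to S, flip to black, move to (7,4). |black|=5
Step 6: on BLACK (7,4): turn L to E, flip to white, move to (7,5). |black|=4
Step 7: on WHITE (7,5): turn R to S, flip to black, move to (8,5). |black|=5

Answer: 8 5 S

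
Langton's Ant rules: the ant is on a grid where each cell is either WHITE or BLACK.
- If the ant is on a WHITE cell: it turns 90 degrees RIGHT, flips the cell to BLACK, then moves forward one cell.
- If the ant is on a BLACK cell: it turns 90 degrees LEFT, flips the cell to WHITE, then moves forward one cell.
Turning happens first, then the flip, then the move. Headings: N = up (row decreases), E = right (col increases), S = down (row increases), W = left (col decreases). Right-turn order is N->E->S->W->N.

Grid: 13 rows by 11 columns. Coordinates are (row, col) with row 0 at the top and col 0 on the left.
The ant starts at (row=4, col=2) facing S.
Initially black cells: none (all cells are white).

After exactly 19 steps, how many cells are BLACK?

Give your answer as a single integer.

Answer: 7

Derivation:
Step 1: on WHITE (4,2): turn R to W, flip to black, move to (4,1). |black|=1
Step 2: on WHITE (4,1): turn R to N, flip to black, move to (3,1). |black|=2
Step 3: on WHITE (3,1): turn R to E, flip to black, move to (3,2). |black|=3
Step 4: on WHITE (3,2): turn R to S, flip to black, move to (4,2). |black|=4
Step 5: on BLACK (4,2): turn L to E, flip to white, move to (4,3). |black|=3
Step 6: on WHITE (4,3): turn R to S, flip to black, move to (5,3). |black|=4
Step 7: on WHITE (5,3): turn R to W, flip to black, move to (5,2). |black|=5
Step 8: on WHITE (5,2): turn R to N, flip to black, move to (4,2). |black|=6
Step 9: on WHITE (4,2): turn R to E, flip to black, move to (4,3). |black|=7
Step 10: on BLACK (4,3): turn L to N, flip to white, move to (3,3). |black|=6
Step 11: on WHITE (3,3): turn R to E, flip to black, move to (3,4). |black|=7
Step 12: on WHITE (3,4): turn R to S, flip to black, move to (4,4). |black|=8
Step 13: on WHITE (4,4): turn R to W, flip to black, move to (4,3). |black|=9
Step 14: on WHITE (4,3): turn R to N, flip to black, move to (3,3). |black|=10
Step 15: on BLACK (3,3): turn L to W, flip to white, move to (3,2). |black|=9
Step 16: on BLACK (3,2): turn L to S, flip to white, move to (4,2). |black|=8
Step 17: on BLACK (4,2): turn L to E, flip to white, move to (4,3). |black|=7
Step 18: on BLACK (4,3): turn L to N, flip to white, move to (3,3). |black|=6
Step 19: on WHITE (3,3): turn R to E, flip to black, move to (3,4). |black|=7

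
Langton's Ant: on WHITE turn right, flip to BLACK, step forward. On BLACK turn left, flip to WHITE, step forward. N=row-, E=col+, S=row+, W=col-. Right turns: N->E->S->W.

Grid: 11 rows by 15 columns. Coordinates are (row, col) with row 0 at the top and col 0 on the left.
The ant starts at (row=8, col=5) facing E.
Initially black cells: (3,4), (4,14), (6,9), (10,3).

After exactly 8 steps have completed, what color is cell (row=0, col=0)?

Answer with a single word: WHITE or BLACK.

Answer: WHITE

Derivation:
Step 1: on WHITE (8,5): turn R to S, flip to black, move to (9,5). |black|=5
Step 2: on WHITE (9,5): turn R to W, flip to black, move to (9,4). |black|=6
Step 3: on WHITE (9,4): turn R to N, flip to black, move to (8,4). |black|=7
Step 4: on WHITE (8,4): turn R to E, flip to black, move to (8,5). |black|=8
Step 5: on BLACK (8,5): turn L to N, flip to white, move to (7,5). |black|=7
Step 6: on WHITE (7,5): turn R to E, flip to black, move to (7,6). |black|=8
Step 7: on WHITE (7,6): turn R to S, flip to black, move to (8,6). |black|=9
Step 8: on WHITE (8,6): turn R to W, flip to black, move to (8,5). |black|=10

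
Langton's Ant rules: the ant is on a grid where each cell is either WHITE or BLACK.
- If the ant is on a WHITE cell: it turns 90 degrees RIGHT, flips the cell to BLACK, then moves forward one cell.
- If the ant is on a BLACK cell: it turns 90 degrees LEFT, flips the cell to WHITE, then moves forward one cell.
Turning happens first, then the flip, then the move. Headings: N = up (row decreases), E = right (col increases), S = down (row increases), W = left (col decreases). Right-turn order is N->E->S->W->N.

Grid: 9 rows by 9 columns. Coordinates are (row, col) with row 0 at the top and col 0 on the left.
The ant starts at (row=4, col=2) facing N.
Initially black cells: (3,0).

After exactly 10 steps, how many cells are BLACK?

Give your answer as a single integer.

Answer: 7

Derivation:
Step 1: on WHITE (4,2): turn R to E, flip to black, move to (4,3). |black|=2
Step 2: on WHITE (4,3): turn R to S, flip to black, move to (5,3). |black|=3
Step 3: on WHITE (5,3): turn R to W, flip to black, move to (5,2). |black|=4
Step 4: on WHITE (5,2): turn R to N, flip to black, move to (4,2). |black|=5
Step 5: on BLACK (4,2): turn L to W, flip to white, move to (4,1). |black|=4
Step 6: on WHITE (4,1): turn R to N, flip to black, move to (3,1). |black|=5
Step 7: on WHITE (3,1): turn R to E, flip to black, move to (3,2). |black|=6
Step 8: on WHITE (3,2): turn R to S, flip to black, move to (4,2). |black|=7
Step 9: on WHITE (4,2): turn R to W, flip to black, move to (4,1). |black|=8
Step 10: on BLACK (4,1): turn L to S, flip to white, move to (5,1). |black|=7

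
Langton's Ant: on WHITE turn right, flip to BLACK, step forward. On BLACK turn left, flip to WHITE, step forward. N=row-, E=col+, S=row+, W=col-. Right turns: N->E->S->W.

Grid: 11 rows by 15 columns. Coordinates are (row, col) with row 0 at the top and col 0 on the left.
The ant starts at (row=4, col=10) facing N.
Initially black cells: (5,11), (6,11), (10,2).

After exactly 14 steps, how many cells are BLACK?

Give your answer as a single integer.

Step 1: on WHITE (4,10): turn R to E, flip to black, move to (4,11). |black|=4
Step 2: on WHITE (4,11): turn R to S, flip to black, move to (5,11). |black|=5
Step 3: on BLACK (5,11): turn L to E, flip to white, move to (5,12). |black|=4
Step 4: on WHITE (5,12): turn R to S, flip to black, move to (6,12). |black|=5
Step 5: on WHITE (6,12): turn R to W, flip to black, move to (6,11). |black|=6
Step 6: on BLACK (6,11): turn L to S, flip to white, move to (7,11). |black|=5
Step 7: on WHITE (7,11): turn R to W, flip to black, move to (7,10). |black|=6
Step 8: on WHITE (7,10): turn R to N, flip to black, move to (6,10). |black|=7
Step 9: on WHITE (6,10): turn R to E, flip to black, move to (6,11). |black|=8
Step 10: on WHITE (6,11): turn R to S, flip to black, move to (7,11). |black|=9
Step 11: on BLACK (7,11): turn L to E, flip to white, move to (7,12). |black|=8
Step 12: on WHITE (7,12): turn R to S, flip to black, move to (8,12). |black|=9
Step 13: on WHITE (8,12): turn R to W, flip to black, move to (8,11). |black|=10
Step 14: on WHITE (8,11): turn R to N, flip to black, move to (7,11). |black|=11

Answer: 11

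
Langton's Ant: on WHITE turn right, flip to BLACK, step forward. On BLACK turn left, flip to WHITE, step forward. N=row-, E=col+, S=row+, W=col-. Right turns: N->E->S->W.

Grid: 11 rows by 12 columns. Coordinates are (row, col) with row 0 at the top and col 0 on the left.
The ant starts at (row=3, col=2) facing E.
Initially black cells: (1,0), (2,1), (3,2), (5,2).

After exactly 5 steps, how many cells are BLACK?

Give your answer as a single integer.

Step 1: on BLACK (3,2): turn L to N, flip to white, move to (2,2). |black|=3
Step 2: on WHITE (2,2): turn R to E, flip to black, move to (2,3). |black|=4
Step 3: on WHITE (2,3): turn R to S, flip to black, move to (3,3). |black|=5
Step 4: on WHITE (3,3): turn R to W, flip to black, move to (3,2). |black|=6
Step 5: on WHITE (3,2): turn R to N, flip to black, move to (2,2). |black|=7

Answer: 7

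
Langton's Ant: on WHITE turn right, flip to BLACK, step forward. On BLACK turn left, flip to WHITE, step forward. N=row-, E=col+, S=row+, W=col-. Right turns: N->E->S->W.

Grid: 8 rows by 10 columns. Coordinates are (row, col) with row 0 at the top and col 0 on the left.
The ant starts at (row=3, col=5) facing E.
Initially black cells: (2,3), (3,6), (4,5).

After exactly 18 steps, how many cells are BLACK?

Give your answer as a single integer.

Step 1: on WHITE (3,5): turn R to S, flip to black, move to (4,5). |black|=4
Step 2: on BLACK (4,5): turn L to E, flip to white, move to (4,6). |black|=3
Step 3: on WHITE (4,6): turn R to S, flip to black, move to (5,6). |black|=4
Step 4: on WHITE (5,6): turn R to W, flip to black, move to (5,5). |black|=5
Step 5: on WHITE (5,5): turn R to N, flip to black, move to (4,5). |black|=6
Step 6: on WHITE (4,5): turn R to E, flip to black, move to (4,6). |black|=7
Step 7: on BLACK (4,6): turn L to N, flip to white, move to (3,6). |black|=6
Step 8: on BLACK (3,6): turn L to W, flip to white, move to (3,5). |black|=5
Step 9: on BLACK (3,5): turn L to S, flip to white, move to (4,5). |black|=4
Step 10: on BLACK (4,5): turn L to E, flip to white, move to (4,6). |black|=3
Step 11: on WHITE (4,6): turn R to S, flip to black, move to (5,6). |black|=4
Step 12: on BLACK (5,6): turn L to E, flip to white, move to (5,7). |black|=3
Step 13: on WHITE (5,7): turn R to S, flip to black, move to (6,7). |black|=4
Step 14: on WHITE (6,7): turn R to W, flip to black, move to (6,6). |black|=5
Step 15: on WHITE (6,6): turn R to N, flip to black, move to (5,6). |black|=6
Step 16: on WHITE (5,6): turn R to E, flip to black, move to (5,7). |black|=7
Step 17: on BLACK (5,7): turn L to N, flip to white, move to (4,7). |black|=6
Step 18: on WHITE (4,7): turn R to E, flip to black, move to (4,8). |black|=7

Answer: 7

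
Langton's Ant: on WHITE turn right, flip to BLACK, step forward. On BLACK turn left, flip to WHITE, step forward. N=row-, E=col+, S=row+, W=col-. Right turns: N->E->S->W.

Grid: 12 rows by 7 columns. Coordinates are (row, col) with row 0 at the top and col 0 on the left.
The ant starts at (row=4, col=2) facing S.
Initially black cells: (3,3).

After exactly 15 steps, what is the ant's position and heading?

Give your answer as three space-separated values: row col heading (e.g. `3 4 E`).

Answer: 5 4 E

Derivation:
Step 1: on WHITE (4,2): turn R to W, flip to black, move to (4,1). |black|=2
Step 2: on WHITE (4,1): turn R to N, flip to black, move to (3,1). |black|=3
Step 3: on WHITE (3,1): turn R to E, flip to black, move to (3,2). |black|=4
Step 4: on WHITE (3,2): turn R to S, flip to black, move to (4,2). |black|=5
Step 5: on BLACK (4,2): turn L to E, flip to white, move to (4,3). |black|=4
Step 6: on WHITE (4,3): turn R to S, flip to black, move to (5,3). |black|=5
Step 7: on WHITE (5,3): turn R to W, flip to black, move to (5,2). |black|=6
Step 8: on WHITE (5,2): turn R to N, flip to black, move to (4,2). |black|=7
Step 9: on WHITE (4,2): turn R to E, flip to black, move to (4,3). |black|=8
Step 10: on BLACK (4,3): turn L to N, flip to white, move to (3,3). |black|=7
Step 11: on BLACK (3,3): turn L to W, flip to white, move to (3,2). |black|=6
Step 12: on BLACK (3,2): turn L to S, flip to white, move to (4,2). |black|=5
Step 13: on BLACK (4,2): turn L to E, flip to white, move to (4,3). |black|=4
Step 14: on WHITE (4,3): turn R to S, flip to black, move to (5,3). |black|=5
Step 15: on BLACK (5,3): turn L to E, flip to white, move to (5,4). |black|=4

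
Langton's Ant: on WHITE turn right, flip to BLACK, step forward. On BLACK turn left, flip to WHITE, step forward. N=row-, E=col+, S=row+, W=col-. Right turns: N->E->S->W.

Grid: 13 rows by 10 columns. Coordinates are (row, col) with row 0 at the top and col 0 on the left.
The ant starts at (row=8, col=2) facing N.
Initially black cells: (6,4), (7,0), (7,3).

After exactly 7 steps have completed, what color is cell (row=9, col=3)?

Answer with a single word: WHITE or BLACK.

Step 1: on WHITE (8,2): turn R to E, flip to black, move to (8,3). |black|=4
Step 2: on WHITE (8,3): turn R to S, flip to black, move to (9,3). |black|=5
Step 3: on WHITE (9,3): turn R to W, flip to black, move to (9,2). |black|=6
Step 4: on WHITE (9,2): turn R to N, flip to black, move to (8,2). |black|=7
Step 5: on BLACK (8,2): turn L to W, flip to white, move to (8,1). |black|=6
Step 6: on WHITE (8,1): turn R to N, flip to black, move to (7,1). |black|=7
Step 7: on WHITE (7,1): turn R to E, flip to black, move to (7,2). |black|=8

Answer: BLACK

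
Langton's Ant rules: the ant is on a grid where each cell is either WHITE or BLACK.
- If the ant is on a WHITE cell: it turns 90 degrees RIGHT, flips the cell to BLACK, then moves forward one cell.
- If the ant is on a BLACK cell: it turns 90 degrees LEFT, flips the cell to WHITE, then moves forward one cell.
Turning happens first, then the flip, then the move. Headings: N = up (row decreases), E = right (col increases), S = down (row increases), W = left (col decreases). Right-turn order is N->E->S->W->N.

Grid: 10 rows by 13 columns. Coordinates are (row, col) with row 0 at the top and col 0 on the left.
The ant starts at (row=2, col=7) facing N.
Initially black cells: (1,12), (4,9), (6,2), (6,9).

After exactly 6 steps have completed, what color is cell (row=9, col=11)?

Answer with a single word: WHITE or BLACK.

Step 1: on WHITE (2,7): turn R to E, flip to black, move to (2,8). |black|=5
Step 2: on WHITE (2,8): turn R to S, flip to black, move to (3,8). |black|=6
Step 3: on WHITE (3,8): turn R to W, flip to black, move to (3,7). |black|=7
Step 4: on WHITE (3,7): turn R to N, flip to black, move to (2,7). |black|=8
Step 5: on BLACK (2,7): turn L to W, flip to white, move to (2,6). |black|=7
Step 6: on WHITE (2,6): turn R to N, flip to black, move to (1,6). |black|=8

Answer: WHITE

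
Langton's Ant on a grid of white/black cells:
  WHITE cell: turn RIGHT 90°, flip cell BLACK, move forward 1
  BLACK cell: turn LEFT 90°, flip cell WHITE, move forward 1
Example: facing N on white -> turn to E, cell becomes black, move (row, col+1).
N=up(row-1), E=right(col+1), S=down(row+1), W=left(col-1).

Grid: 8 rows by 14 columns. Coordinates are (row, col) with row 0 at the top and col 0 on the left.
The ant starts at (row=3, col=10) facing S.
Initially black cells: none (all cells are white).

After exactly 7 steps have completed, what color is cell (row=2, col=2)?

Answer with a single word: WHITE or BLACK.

Answer: WHITE

Derivation:
Step 1: on WHITE (3,10): turn R to W, flip to black, move to (3,9). |black|=1
Step 2: on WHITE (3,9): turn R to N, flip to black, move to (2,9). |black|=2
Step 3: on WHITE (2,9): turn R to E, flip to black, move to (2,10). |black|=3
Step 4: on WHITE (2,10): turn R to S, flip to black, move to (3,10). |black|=4
Step 5: on BLACK (3,10): turn L to E, flip to white, move to (3,11). |black|=3
Step 6: on WHITE (3,11): turn R to S, flip to black, move to (4,11). |black|=4
Step 7: on WHITE (4,11): turn R to W, flip to black, move to (4,10). |black|=5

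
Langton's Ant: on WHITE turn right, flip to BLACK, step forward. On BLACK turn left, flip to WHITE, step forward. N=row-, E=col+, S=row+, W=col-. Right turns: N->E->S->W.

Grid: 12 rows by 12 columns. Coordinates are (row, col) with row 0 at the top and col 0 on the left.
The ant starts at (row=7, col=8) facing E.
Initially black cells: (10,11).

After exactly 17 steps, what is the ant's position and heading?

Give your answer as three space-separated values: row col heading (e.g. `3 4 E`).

Step 1: on WHITE (7,8): turn R to S, flip to black, move to (8,8). |black|=2
Step 2: on WHITE (8,8): turn R to W, flip to black, move to (8,7). |black|=3
Step 3: on WHITE (8,7): turn R to N, flip to black, move to (7,7). |black|=4
Step 4: on WHITE (7,7): turn R to E, flip to black, move to (7,8). |black|=5
Step 5: on BLACK (7,8): turn L to N, flip to white, move to (6,8). |black|=4
Step 6: on WHITE (6,8): turn R to E, flip to black, move to (6,9). |black|=5
Step 7: on WHITE (6,9): turn R to S, flip to black, move to (7,9). |black|=6
Step 8: on WHITE (7,9): turn R to W, flip to black, move to (7,8). |black|=7
Step 9: on WHITE (7,8): turn R to N, flip to black, move to (6,8). |black|=8
Step 10: on BLACK (6,8): turn L to W, flip to white, move to (6,7). |black|=7
Step 11: on WHITE (6,7): turn R to N, flip to black, move to (5,7). |black|=8
Step 12: on WHITE (5,7): turn R to E, flip to black, move to (5,8). |black|=9
Step 13: on WHITE (5,8): turn R to S, flip to black, move to (6,8). |black|=10
Step 14: on WHITE (6,8): turn R to W, flip to black, move to (6,7). |black|=11
Step 15: on BLACK (6,7): turn L to S, flip to white, move to (7,7). |black|=10
Step 16: on BLACK (7,7): turn L to E, flip to white, move to (7,8). |black|=9
Step 17: on BLACK (7,8): turn L to N, flip to white, move to (6,8). |black|=8

Answer: 6 8 N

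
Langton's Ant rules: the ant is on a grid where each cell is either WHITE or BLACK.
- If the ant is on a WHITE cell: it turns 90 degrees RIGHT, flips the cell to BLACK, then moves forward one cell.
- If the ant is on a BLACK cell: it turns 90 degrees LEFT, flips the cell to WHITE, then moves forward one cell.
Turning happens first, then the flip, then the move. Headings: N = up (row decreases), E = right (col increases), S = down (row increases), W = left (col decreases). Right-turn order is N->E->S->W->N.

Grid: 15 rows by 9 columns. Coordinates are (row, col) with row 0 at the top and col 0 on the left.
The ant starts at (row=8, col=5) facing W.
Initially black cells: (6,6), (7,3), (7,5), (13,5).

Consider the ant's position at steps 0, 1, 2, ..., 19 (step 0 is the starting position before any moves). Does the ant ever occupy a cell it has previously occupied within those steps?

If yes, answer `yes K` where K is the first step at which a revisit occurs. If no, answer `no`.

Answer: yes 5

Derivation:
Step 1: on WHITE (8,5): turn R to N, flip to black, move to (7,5). |black|=5 — new cell
Step 2: on BLACK (7,5): turn L to W, flip to white, move to (7,4). |black|=4 — new cell
Step 3: on WHITE (7,4): turn R to N, flip to black, move to (6,4). |black|=5 — new cell
Step 4: on WHITE (6,4): turn R to E, flip to black, move to (6,5). |black|=6 — new cell
Step 5: on WHITE (6,5): turn R to S, flip to black, move to (7,5). |black|=7 — REVISIT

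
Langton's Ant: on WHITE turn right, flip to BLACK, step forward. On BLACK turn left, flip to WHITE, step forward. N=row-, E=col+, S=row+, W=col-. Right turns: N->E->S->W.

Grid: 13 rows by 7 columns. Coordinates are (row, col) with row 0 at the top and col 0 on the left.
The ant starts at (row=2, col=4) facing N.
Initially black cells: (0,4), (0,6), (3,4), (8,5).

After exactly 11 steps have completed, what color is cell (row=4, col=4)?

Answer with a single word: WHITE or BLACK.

Step 1: on WHITE (2,4): turn R to E, flip to black, move to (2,5). |black|=5
Step 2: on WHITE (2,5): turn R to S, flip to black, move to (3,5). |black|=6
Step 3: on WHITE (3,5): turn R to W, flip to black, move to (3,4). |black|=7
Step 4: on BLACK (3,4): turn L to S, flip to white, move to (4,4). |black|=6
Step 5: on WHITE (4,4): turn R to W, flip to black, move to (4,3). |black|=7
Step 6: on WHITE (4,3): turn R to N, flip to black, move to (3,3). |black|=8
Step 7: on WHITE (3,3): turn R to E, flip to black, move to (3,4). |black|=9
Step 8: on WHITE (3,4): turn R to S, flip to black, move to (4,4). |black|=10
Step 9: on BLACK (4,4): turn L to E, flip to white, move to (4,5). |black|=9
Step 10: on WHITE (4,5): turn R to S, flip to black, move to (5,5). |black|=10
Step 11: on WHITE (5,5): turn R to W, flip to black, move to (5,4). |black|=11

Answer: WHITE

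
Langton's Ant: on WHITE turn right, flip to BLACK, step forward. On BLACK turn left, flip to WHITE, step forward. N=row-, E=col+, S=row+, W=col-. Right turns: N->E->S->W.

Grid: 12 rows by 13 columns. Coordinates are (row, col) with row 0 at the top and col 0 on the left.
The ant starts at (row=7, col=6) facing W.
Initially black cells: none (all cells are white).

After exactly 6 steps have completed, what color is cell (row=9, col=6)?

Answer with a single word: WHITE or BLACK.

Answer: WHITE

Derivation:
Step 1: on WHITE (7,6): turn R to N, flip to black, move to (6,6). |black|=1
Step 2: on WHITE (6,6): turn R to E, flip to black, move to (6,7). |black|=2
Step 3: on WHITE (6,7): turn R to S, flip to black, move to (7,7). |black|=3
Step 4: on WHITE (7,7): turn R to W, flip to black, move to (7,6). |black|=4
Step 5: on BLACK (7,6): turn L to S, flip to white, move to (8,6). |black|=3
Step 6: on WHITE (8,6): turn R to W, flip to black, move to (8,5). |black|=4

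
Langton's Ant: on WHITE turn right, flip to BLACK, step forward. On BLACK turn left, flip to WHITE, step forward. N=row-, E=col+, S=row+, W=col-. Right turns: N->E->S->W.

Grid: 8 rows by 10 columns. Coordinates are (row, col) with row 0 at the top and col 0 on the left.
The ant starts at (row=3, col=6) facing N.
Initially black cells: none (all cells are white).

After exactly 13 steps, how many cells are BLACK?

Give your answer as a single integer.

Step 1: on WHITE (3,6): turn R to E, flip to black, move to (3,7). |black|=1
Step 2: on WHITE (3,7): turn R to S, flip to black, move to (4,7). |black|=2
Step 3: on WHITE (4,7): turn R to W, flip to black, move to (4,6). |black|=3
Step 4: on WHITE (4,6): turn R to N, flip to black, move to (3,6). |black|=4
Step 5: on BLACK (3,6): turn L to W, flip to white, move to (3,5). |black|=3
Step 6: on WHITE (3,5): turn R to N, flip to black, move to (2,5). |black|=4
Step 7: on WHITE (2,5): turn R to E, flip to black, move to (2,6). |black|=5
Step 8: on WHITE (2,6): turn R to S, flip to black, move to (3,6). |black|=6
Step 9: on WHITE (3,6): turn R to W, flip to black, move to (3,5). |black|=7
Step 10: on BLACK (3,5): turn L to S, flip to white, move to (4,5). |black|=6
Step 11: on WHITE (4,5): turn R to W, flip to black, move to (4,4). |black|=7
Step 12: on WHITE (4,4): turn R to N, flip to black, move to (3,4). |black|=8
Step 13: on WHITE (3,4): turn R to E, flip to black, move to (3,5). |black|=9

Answer: 9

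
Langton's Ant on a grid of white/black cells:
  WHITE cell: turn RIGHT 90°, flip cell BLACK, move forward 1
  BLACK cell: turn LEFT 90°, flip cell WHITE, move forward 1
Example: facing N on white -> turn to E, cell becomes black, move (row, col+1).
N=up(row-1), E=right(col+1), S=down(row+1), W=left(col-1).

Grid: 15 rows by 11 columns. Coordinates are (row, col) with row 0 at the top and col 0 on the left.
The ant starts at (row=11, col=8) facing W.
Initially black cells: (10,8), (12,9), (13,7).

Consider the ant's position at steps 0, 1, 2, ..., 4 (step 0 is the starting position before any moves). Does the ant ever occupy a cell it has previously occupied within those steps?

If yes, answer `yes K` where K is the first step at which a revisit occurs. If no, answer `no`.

Step 1: on WHITE (11,8): turn R to N, flip to black, move to (10,8). |black|=4 — new cell
Step 2: on BLACK (10,8): turn L to W, flip to white, move to (10,7). |black|=3 — new cell
Step 3: on WHITE (10,7): turn R to N, flip to black, move to (9,7). |black|=4 — new cell
Step 4: on WHITE (9,7): turn R to E, flip to black, move to (9,8). |black|=5 — new cell
No revisit within 4 steps.

Answer: no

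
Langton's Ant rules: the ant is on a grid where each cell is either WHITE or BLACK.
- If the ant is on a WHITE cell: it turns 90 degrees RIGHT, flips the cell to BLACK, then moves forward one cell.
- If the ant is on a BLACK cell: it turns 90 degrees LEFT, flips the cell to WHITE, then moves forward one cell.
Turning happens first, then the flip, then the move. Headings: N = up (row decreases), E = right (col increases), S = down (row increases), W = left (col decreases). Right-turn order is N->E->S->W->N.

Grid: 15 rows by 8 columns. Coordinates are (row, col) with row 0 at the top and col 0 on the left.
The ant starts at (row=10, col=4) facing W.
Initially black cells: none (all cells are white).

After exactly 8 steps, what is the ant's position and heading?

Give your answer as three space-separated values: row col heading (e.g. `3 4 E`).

Answer: 10 4 E

Derivation:
Step 1: on WHITE (10,4): turn R to N, flip to black, move to (9,4). |black|=1
Step 2: on WHITE (9,4): turn R to E, flip to black, move to (9,5). |black|=2
Step 3: on WHITE (9,5): turn R to S, flip to black, move to (10,5). |black|=3
Step 4: on WHITE (10,5): turn R to W, flip to black, move to (10,4). |black|=4
Step 5: on BLACK (10,4): turn L to S, flip to white, move to (11,4). |black|=3
Step 6: on WHITE (11,4): turn R to W, flip to black, move to (11,3). |black|=4
Step 7: on WHITE (11,3): turn R to N, flip to black, move to (10,3). |black|=5
Step 8: on WHITE (10,3): turn R to E, flip to black, move to (10,4). |black|=6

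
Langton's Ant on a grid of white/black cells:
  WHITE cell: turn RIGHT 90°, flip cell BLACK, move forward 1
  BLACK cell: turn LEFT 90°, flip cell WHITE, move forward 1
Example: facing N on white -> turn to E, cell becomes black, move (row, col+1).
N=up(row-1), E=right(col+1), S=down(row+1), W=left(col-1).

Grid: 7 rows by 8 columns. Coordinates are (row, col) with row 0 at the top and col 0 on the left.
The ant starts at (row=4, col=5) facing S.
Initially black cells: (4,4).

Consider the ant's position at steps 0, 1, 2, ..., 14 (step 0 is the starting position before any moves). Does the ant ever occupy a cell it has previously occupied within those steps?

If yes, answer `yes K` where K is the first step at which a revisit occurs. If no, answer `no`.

Answer: yes 5

Derivation:
Step 1: on WHITE (4,5): turn R to W, flip to black, move to (4,4). |black|=2 — new cell
Step 2: on BLACK (4,4): turn L to S, flip to white, move to (5,4). |black|=1 — new cell
Step 3: on WHITE (5,4): turn R to W, flip to black, move to (5,3). |black|=2 — new cell
Step 4: on WHITE (5,3): turn R to N, flip to black, move to (4,3). |black|=3 — new cell
Step 5: on WHITE (4,3): turn R to E, flip to black, move to (4,4). |black|=4 — REVISIT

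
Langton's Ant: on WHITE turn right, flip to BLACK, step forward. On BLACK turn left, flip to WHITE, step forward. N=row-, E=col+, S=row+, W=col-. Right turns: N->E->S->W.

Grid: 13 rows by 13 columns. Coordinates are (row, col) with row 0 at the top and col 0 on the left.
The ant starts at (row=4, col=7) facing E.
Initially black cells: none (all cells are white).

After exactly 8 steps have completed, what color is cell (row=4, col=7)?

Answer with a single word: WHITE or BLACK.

Answer: WHITE

Derivation:
Step 1: on WHITE (4,7): turn R to S, flip to black, move to (5,7). |black|=1
Step 2: on WHITE (5,7): turn R to W, flip to black, move to (5,6). |black|=2
Step 3: on WHITE (5,6): turn R to N, flip to black, move to (4,6). |black|=3
Step 4: on WHITE (4,6): turn R to E, flip to black, move to (4,7). |black|=4
Step 5: on BLACK (4,7): turn L to N, flip to white, move to (3,7). |black|=3
Step 6: on WHITE (3,7): turn R to E, flip to black, move to (3,8). |black|=4
Step 7: on WHITE (3,8): turn R to S, flip to black, move to (4,8). |black|=5
Step 8: on WHITE (4,8): turn R to W, flip to black, move to (4,7). |black|=6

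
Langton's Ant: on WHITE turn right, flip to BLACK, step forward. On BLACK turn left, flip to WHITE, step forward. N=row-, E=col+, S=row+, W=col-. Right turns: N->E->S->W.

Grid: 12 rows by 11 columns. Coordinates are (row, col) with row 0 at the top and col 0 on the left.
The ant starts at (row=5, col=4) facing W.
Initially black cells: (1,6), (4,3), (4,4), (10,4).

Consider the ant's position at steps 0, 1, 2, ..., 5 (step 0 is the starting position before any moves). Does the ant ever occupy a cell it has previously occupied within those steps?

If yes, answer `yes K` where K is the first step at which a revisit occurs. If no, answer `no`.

Step 1: on WHITE (5,4): turn R to N, flip to black, move to (4,4). |black|=5 — new cell
Step 2: on BLACK (4,4): turn L to W, flip to white, move to (4,3). |black|=4 — new cell
Step 3: on BLACK (4,3): turn L to S, flip to white, move to (5,3). |black|=3 — new cell
Step 4: on WHITE (5,3): turn R to W, flip to black, move to (5,2). |black|=4 — new cell
Step 5: on WHITE (5,2): turn R to N, flip to black, move to (4,2). |black|=5 — new cell
No revisit within 5 steps.

Answer: no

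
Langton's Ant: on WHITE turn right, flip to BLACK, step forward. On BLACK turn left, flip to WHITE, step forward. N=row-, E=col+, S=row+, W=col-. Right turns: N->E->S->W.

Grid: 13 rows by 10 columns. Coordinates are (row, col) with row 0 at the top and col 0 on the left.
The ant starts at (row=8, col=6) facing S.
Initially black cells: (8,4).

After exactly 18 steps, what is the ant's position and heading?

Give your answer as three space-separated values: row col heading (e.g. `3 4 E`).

Step 1: on WHITE (8,6): turn R to W, flip to black, move to (8,5). |black|=2
Step 2: on WHITE (8,5): turn R to N, flip to black, move to (7,5). |black|=3
Step 3: on WHITE (7,5): turn R to E, flip to black, move to (7,6). |black|=4
Step 4: on WHITE (7,6): turn R to S, flip to black, move to (8,6). |black|=5
Step 5: on BLACK (8,6): turn L to E, flip to white, move to (8,7). |black|=4
Step 6: on WHITE (8,7): turn R to S, flip to black, move to (9,7). |black|=5
Step 7: on WHITE (9,7): turn R to W, flip to black, move to (9,6). |black|=6
Step 8: on WHITE (9,6): turn R to N, flip to black, move to (8,6). |black|=7
Step 9: on WHITE (8,6): turn R to E, flip to black, move to (8,7). |black|=8
Step 10: on BLACK (8,7): turn L to N, flip to white, move to (7,7). |black|=7
Step 11: on WHITE (7,7): turn R to E, flip to black, move to (7,8). |black|=8
Step 12: on WHITE (7,8): turn R to S, flip to black, move to (8,8). |black|=9
Step 13: on WHITE (8,8): turn R to W, flip to black, move to (8,7). |black|=10
Step 14: on WHITE (8,7): turn R to N, flip to black, move to (7,7). |black|=11
Step 15: on BLACK (7,7): turn L to W, flip to white, move to (7,6). |black|=10
Step 16: on BLACK (7,6): turn L to S, flip to white, move to (8,6). |black|=9
Step 17: on BLACK (8,6): turn L to E, flip to white, move to (8,7). |black|=8
Step 18: on BLACK (8,7): turn L to N, flip to white, move to (7,7). |black|=7

Answer: 7 7 N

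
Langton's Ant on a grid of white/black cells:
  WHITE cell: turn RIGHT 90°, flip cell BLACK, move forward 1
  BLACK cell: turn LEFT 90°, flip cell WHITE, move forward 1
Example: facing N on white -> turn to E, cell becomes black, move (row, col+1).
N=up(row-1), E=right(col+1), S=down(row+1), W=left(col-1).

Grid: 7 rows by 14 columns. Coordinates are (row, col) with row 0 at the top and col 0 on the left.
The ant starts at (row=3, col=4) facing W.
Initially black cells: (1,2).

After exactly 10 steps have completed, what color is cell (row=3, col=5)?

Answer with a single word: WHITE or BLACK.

Answer: BLACK

Derivation:
Step 1: on WHITE (3,4): turn R to N, flip to black, move to (2,4). |black|=2
Step 2: on WHITE (2,4): turn R to E, flip to black, move to (2,5). |black|=3
Step 3: on WHITE (2,5): turn R to S, flip to black, move to (3,5). |black|=4
Step 4: on WHITE (3,5): turn R to W, flip to black, move to (3,4). |black|=5
Step 5: on BLACK (3,4): turn L to S, flip to white, move to (4,4). |black|=4
Step 6: on WHITE (4,4): turn R to W, flip to black, move to (4,3). |black|=5
Step 7: on WHITE (4,3): turn R to N, flip to black, move to (3,3). |black|=6
Step 8: on WHITE (3,3): turn R to E, flip to black, move to (3,4). |black|=7
Step 9: on WHITE (3,4): turn R to S, flip to black, move to (4,4). |black|=8
Step 10: on BLACK (4,4): turn L to E, flip to white, move to (4,5). |black|=7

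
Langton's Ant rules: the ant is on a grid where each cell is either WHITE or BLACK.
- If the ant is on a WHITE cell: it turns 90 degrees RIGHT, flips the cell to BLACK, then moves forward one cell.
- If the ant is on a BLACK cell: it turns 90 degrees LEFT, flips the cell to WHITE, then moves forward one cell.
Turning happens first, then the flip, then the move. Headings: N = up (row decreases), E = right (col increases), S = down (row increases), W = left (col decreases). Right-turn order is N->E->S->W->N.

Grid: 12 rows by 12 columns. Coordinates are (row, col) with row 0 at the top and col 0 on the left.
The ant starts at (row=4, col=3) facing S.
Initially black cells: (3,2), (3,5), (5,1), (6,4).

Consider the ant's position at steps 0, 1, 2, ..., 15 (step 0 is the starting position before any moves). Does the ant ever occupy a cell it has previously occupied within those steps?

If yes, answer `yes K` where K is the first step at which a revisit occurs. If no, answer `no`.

Step 1: on WHITE (4,3): turn R to W, flip to black, move to (4,2). |black|=5 — new cell
Step 2: on WHITE (4,2): turn R to N, flip to black, move to (3,2). |black|=6 — new cell
Step 3: on BLACK (3,2): turn L to W, flip to white, move to (3,1). |black|=5 — new cell
Step 4: on WHITE (3,1): turn R to N, flip to black, move to (2,1). |black|=6 — new cell
Step 5: on WHITE (2,1): turn R to E, flip to black, move to (2,2). |black|=7 — new cell
Step 6: on WHITE (2,2): turn R to S, flip to black, move to (3,2). |black|=8 — REVISIT

Answer: yes 6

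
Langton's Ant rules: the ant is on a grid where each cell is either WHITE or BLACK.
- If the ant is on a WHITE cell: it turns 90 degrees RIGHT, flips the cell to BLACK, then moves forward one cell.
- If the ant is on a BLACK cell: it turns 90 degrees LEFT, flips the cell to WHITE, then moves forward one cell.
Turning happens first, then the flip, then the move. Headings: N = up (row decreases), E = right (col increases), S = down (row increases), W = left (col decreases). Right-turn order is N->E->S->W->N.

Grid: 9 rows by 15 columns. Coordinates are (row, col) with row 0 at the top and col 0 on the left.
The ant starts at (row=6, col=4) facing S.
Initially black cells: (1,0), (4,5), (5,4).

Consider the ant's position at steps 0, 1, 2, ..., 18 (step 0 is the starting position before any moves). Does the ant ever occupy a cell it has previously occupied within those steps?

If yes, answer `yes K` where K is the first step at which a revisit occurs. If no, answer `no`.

Step 1: on WHITE (6,4): turn R to W, flip to black, move to (6,3). |black|=4 — new cell
Step 2: on WHITE (6,3): turn R to N, flip to black, move to (5,3). |black|=5 — new cell
Step 3: on WHITE (5,3): turn R to E, flip to black, move to (5,4). |black|=6 — new cell
Step 4: on BLACK (5,4): turn L to N, flip to white, move to (4,4). |black|=5 — new cell
Step 5: on WHITE (4,4): turn R to E, flip to black, move to (4,5). |black|=6 — new cell
Step 6: on BLACK (4,5): turn L to N, flip to white, move to (3,5). |black|=5 — new cell
Step 7: on WHITE (3,5): turn R to E, flip to black, move to (3,6). |black|=6 — new cell
Step 8: on WHITE (3,6): turn R to S, flip to black, move to (4,6). |black|=7 — new cell
Step 9: on WHITE (4,6): turn R to W, flip to black, move to (4,5). |black|=8 — REVISIT

Answer: yes 9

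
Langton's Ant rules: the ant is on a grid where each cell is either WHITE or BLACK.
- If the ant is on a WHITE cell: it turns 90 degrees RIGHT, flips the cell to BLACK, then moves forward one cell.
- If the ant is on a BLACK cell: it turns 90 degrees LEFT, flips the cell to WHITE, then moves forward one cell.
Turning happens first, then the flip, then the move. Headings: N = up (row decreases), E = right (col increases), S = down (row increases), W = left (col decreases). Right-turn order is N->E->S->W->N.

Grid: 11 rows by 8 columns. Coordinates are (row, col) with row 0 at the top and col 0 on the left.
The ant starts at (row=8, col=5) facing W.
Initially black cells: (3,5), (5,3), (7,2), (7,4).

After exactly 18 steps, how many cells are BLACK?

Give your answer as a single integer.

Step 1: on WHITE (8,5): turn R to N, flip to black, move to (7,5). |black|=5
Step 2: on WHITE (7,5): turn R to E, flip to black, move to (7,6). |black|=6
Step 3: on WHITE (7,6): turn R to S, flip to black, move to (8,6). |black|=7
Step 4: on WHITE (8,6): turn R to W, flip to black, move to (8,5). |black|=8
Step 5: on BLACK (8,5): turn L to S, flip to white, move to (9,5). |black|=7
Step 6: on WHITE (9,5): turn R to W, flip to black, move to (9,4). |black|=8
Step 7: on WHITE (9,4): turn R to N, flip to black, move to (8,4). |black|=9
Step 8: on WHITE (8,4): turn R to E, flip to black, move to (8,5). |black|=10
Step 9: on WHITE (8,5): turn R to S, flip to black, move to (9,5). |black|=11
Step 10: on BLACK (9,5): turn L to E, flip to white, move to (9,6). |black|=10
Step 11: on WHITE (9,6): turn R to S, flip to black, move to (10,6). |black|=11
Step 12: on WHITE (10,6): turn R to W, flip to black, move to (10,5). |black|=12
Step 13: on WHITE (10,5): turn R to N, flip to black, move to (9,5). |black|=13
Step 14: on WHITE (9,5): turn R to E, flip to black, move to (9,6). |black|=14
Step 15: on BLACK (9,6): turn L to N, flip to white, move to (8,6). |black|=13
Step 16: on BLACK (8,6): turn L to W, flip to white, move to (8,5). |black|=12
Step 17: on BLACK (8,5): turn L to S, flip to white, move to (9,5). |black|=11
Step 18: on BLACK (9,5): turn L to E, flip to white, move to (9,6). |black|=10

Answer: 10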